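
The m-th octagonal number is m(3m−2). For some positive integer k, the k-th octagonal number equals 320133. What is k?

327

Set n(3n−2) = 320133, giving 3n² − 2n − 320133 = 0.
The discriminant is 4 + 12·320133 = 3841600, and √3841600 = 1960.
So n = (2 + 1960) / 6 = 1962/6 = 327.
Check: 327·(3·327 − 2) = 320133. ✓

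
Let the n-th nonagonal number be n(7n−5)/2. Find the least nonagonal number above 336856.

Solve n(7n−5)/2 > 336856 for integer n.
The largest n with value ≤ 336856 is 310 (since 335575 ≤ 336856 < 337746), so the first above is n = 311, value 337746.

337746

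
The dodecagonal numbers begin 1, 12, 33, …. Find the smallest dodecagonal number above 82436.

Solve n(5n−4) > 82436 for integer n.
The largest n with value ≤ 82436 is 128 (since 81408 ≤ 82436 < 82689), so the first above is n = 129, value 82689.

82689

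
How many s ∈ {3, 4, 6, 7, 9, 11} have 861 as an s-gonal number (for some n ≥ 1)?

s = 3: P(3, 41) = 861. ✓
s = 4: P(4, 29) = 841 and P(4, 30) = 900; 861 is not s-gonal.
s = 6: P(6, 21) = 861. ✓
s = 7: P(7, 18) = 783 and P(7, 19) = 874; 861 is not s-gonal.
s = 9: P(9, 16) = 856 and P(9, 17) = 969; 861 is not s-gonal.
s = 11: P(11, 14) = 833 and P(11, 15) = 960; 861 is not s-gonal.
Hits: s ∈ {3, 6} → 2.

2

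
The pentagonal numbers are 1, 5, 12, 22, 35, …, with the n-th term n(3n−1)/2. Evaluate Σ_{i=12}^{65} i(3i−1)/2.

Σ i(3i−1)/2 = (3Σi² − Σi) / 2 over i = 12..65.
Σi = 2145 − 66 = 2079 and Σi² = 93665 − 506 = 93159.
(3·93159 − 1·2079) / 2 = 277398/2 = 138699.

138699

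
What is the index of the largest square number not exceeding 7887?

88

Solve n² ≤ 7887 for integer n.
n = 88 gives 7744 ≤ 7887, while n = 89 gives 7921 > 7887; so the answer is index 88.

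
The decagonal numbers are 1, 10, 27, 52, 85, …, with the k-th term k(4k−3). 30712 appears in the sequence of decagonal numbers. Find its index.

88

Set n(4n−3) = 30712, giving 4n² − 3n − 30712 = 0.
So n = (3 + 701) / 8 = 704/8 = 88.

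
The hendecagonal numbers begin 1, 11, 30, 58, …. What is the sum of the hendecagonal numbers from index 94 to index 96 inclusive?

120849

Σ i(9i−7)/2 = (9Σi² − 7Σi) / 2 over i = 94..96.
Σi = 4656 − 4371 = 285 and Σi² = 299536 − 272459 = 27077.
(9·27077 − 7·285) / 2 = 241698/2 = 120849.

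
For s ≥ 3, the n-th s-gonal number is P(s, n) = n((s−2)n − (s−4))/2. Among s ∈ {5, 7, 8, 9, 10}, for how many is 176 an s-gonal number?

s = 5: P(5, 11) = 176. ✓
s = 7: P(7, 8) = 148 and P(7, 9) = 189; 176 is not s-gonal.
s = 8: P(8, 8) = 176. ✓
s = 9: P(9, 7) = 154 and P(9, 8) = 204; 176 is not s-gonal.
s = 10: P(10, 7) = 175 and P(10, 8) = 232; 176 is not s-gonal.
Hits: s ∈ {5, 8} → 2.

2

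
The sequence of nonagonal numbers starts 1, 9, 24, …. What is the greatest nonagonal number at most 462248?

Solve n(7n−5)/2 ≤ 462248 for integer n.
n = 363 gives 460284 ≤ 462248, while n = 364 gives 462826 > 462248; so the answer is 460284.

460284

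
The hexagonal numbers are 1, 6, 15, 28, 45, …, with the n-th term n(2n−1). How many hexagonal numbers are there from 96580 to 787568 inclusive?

408

The n-th hexagonal number is n(2n−1).
Smallest index with value ≥ 96580: n = 220 (giving 96580).
Largest index with value ≤ 787568: n = 627 (giving 785631).
Indices 220 through 627: 408 terms.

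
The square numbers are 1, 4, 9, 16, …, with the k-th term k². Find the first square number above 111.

121

Solve n² > 111 for integer n.
The largest n with value ≤ 111 is 10 (since 100 ≤ 111 < 121), so the first above is n = 11, value 121.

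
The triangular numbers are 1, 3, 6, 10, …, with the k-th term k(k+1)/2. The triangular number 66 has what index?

Set n(n+1)/2 = 66, giving n² + n − 132 = 0.
The discriminant is 1 + 8·66 = 529, and √529 = 23.
So n = (-1 + 23) / 2 = 22/2 = 11.
Check: 11·12/2 = 66. ✓

11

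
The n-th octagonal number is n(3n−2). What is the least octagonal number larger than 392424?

394581

Solve n(3n−2) > 392424 for integer n.
The largest n with value ≤ 392424 is 362 (since 392408 ≤ 392424 < 394581), so the first above is n = 363, value 394581.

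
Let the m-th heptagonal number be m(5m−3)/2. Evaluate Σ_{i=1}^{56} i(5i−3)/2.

147896

Σ i(5i−3)/2 = (5Σi² − 3Σi) / 2 over i = 1..56.
Σi = 1596 and Σi² = 60116.
(5·60116 − 3·1596) / 2 = 295792/2 = 147896.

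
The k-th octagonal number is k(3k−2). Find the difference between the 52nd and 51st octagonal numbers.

307

Consecutive octagonal numbers differ by 6n − 5: here 6·52 − 5 = 307.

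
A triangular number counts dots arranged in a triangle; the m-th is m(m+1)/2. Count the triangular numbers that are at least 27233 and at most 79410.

The n-th triangular number is n(n+1)/2.
Smallest index with value ≥ 27233: n = 233 (giving 27261).
Largest index with value ≤ 79410: n = 398 (giving 79401).
Indices 233 through 398: 166 terms.

166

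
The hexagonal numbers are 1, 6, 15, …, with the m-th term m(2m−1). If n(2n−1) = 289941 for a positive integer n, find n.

Set n(2n−1) = 289941, giving 2n² − n − 289941 = 0.
The discriminant is 1 + 8·289941 = 2319529, and √2319529 = 1523.
So n = (1 + 1523) / 4 = 1524/4 = 381.
Check: 381·(2·381 − 1) = 289941. ✓

381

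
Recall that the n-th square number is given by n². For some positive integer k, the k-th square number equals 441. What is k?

21

We need n² = 441, so n = √441 = 21.
Check: 21² = 441. ✓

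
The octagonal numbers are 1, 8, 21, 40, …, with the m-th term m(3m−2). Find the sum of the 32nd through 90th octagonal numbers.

702749

Σ i(3i−2) = 3Σi² − 2Σi over i = 32..90.
Σi = 4095 − 496 = 3599 and Σi² = 247065 − 10416 = 236649.
3·236649 − 2·3599 = 702749.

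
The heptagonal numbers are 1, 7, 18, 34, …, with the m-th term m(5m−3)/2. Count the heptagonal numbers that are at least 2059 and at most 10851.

38

The n-th heptagonal number is n(5n−3)/2.
Smallest index with value ≥ 2059: n = 29 (giving 2059).
Largest index with value ≤ 10851: n = 66 (giving 10791).
Indices 29 through 66: 38 terms.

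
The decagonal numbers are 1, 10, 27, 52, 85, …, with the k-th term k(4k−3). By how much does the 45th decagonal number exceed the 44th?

Consecutive decagonal numbers differ by 8n − 7: here 8·45 − 7 = 353.

353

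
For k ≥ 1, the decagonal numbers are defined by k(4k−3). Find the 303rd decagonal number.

366327

303·(4·303 − 3) = 303·1209 = 366327.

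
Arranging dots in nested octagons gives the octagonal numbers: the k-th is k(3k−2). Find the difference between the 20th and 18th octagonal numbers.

224

20·(3·20 − 2) = 1160 and 18·(3·18 − 2) = 936.
Difference: 1160 − 936 = 224.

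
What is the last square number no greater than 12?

Solve n² ≤ 12 for integer n.
n = 3 gives 9 ≤ 12, while n = 4 gives 16 > 12; so the answer is 9.

9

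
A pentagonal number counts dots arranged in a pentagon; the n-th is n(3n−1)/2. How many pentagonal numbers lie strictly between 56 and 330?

The n-th pentagonal number is n(3n−1)/2.
Smallest index with value > 56: n = 7 (giving 70).
Largest index with value < 330: n = 14 (giving 287).
Indices 7 through 14: 8 terms.

8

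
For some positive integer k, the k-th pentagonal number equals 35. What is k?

5

Set n(3n−1)/2 = 35, giving 3n² − n − 70 = 0.
So n = (1 + 29) / 6 = 30/6 = 5.
Check: 5·(3·5 − 1)/2 = 35. ✓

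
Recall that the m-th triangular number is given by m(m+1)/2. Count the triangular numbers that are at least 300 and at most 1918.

38

The n-th triangular number is n(n+1)/2.
Smallest index with value ≥ 300: n = 24 (giving 300).
Largest index with value ≤ 1918: n = 61 (giving 1891).
Indices 24 through 61: 38 terms.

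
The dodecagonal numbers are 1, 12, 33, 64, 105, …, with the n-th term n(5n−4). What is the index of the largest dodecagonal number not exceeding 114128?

Solve n(5n−4) ≤ 114128 for integer n.
n = 151 gives 113401 ≤ 114128, while n = 152 gives 114912 > 114128; so the answer is index 151.

151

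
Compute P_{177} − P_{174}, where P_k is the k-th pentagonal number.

1578

177·(3·177 − 1)/2 = 46905 and 174·(3·174 − 1)/2 = 45327.
Difference: 46905 − 45327 = 1578.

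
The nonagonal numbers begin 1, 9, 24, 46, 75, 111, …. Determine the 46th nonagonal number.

46·(7·46 − 5)/2 = 46·317/2 = 7291.

7291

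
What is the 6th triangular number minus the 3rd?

15

6·7/2 = 21 and 3·4/2 = 6.
Difference: 21 − 6 = 15.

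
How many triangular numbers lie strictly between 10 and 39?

4

The n-th triangular number is n(n+1)/2.
Smallest index with value > 10: n = 5 (giving 15).
Largest index with value < 39: n = 8 (giving 36).
Indices 5 through 8: 4 terms.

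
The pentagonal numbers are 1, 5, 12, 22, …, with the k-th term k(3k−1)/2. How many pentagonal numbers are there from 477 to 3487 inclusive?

31

The n-th pentagonal number is n(3n−1)/2.
Smallest index with value ≥ 477: n = 18 (giving 477).
Largest index with value ≤ 3487: n = 48 (giving 3432).
Indices 18 through 48: 31 terms.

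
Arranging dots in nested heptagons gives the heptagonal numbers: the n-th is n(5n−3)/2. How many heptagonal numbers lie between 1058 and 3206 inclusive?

16

The n-th heptagonal number is n(5n−3)/2.
Smallest index with value ≥ 1058: n = 21 (giving 1071).
Largest index with value ≤ 3206: n = 36 (giving 3186).
Indices 21 through 36: 16 terms.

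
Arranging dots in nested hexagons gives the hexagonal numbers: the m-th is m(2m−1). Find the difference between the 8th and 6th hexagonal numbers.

8·(2·8 − 1) = 120 and 6·(2·6 − 1) = 66.
Difference: 120 − 66 = 54.

54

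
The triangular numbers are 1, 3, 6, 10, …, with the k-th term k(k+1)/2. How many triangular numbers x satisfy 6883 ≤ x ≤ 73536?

The n-th triangular number is n(n+1)/2.
Smallest index with value ≥ 6883: n = 117 (giving 6903).
Largest index with value ≤ 73536: n = 383 (giving 73536).
Indices 117 through 383: 267 terms.

267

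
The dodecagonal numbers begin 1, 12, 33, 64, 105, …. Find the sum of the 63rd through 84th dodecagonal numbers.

592207

Σ i(5i−4) = 5Σi² − 4Σi over i = 63..84.
Σi = 3570 − 1953 = 1617 and Σi² = 201110 − 81375 = 119735.
5·119735 − 4·1617 = 592207.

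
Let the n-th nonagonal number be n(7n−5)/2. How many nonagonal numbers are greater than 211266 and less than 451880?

The n-th nonagonal number is n(7n−5)/2.
Smallest index with value > 211266: n = 247 (giving 212914).
Largest index with value < 451880: n = 359 (giving 450186).
Indices 247 through 359: 113 terms.

113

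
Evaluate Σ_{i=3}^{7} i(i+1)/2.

80

Σ i(i+1)/2 = (Σi² + Σi) / 2 over i = 3..7.
Σi = 28 − 3 = 25 and Σi² = 140 − 5 = 135.
(1·135 + 1·25) / 2 = 160/2 = 80.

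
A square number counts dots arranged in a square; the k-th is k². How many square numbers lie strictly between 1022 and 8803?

62

The n-th square number is n².
Smallest index with value > 1022: n = 32 (giving 1024).
Largest index with value < 8803: n = 93 (giving 8649).
Indices 32 through 93: 62 terms.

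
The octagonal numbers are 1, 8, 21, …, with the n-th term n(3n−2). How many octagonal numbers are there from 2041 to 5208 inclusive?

The n-th octagonal number is n(3n−2).
Smallest index with value ≥ 2041: n = 27 (giving 2133).
Largest index with value ≤ 5208: n = 42 (giving 5208).
Indices 27 through 42: 16 terms.

16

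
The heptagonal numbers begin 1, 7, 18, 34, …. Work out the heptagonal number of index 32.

2512

The 32nd heptagonal number is n(5n−3)/2 with n = 32.
32·(5·32 − 3)/2 = 32·157/2 = 2512.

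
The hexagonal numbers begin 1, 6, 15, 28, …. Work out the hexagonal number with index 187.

69751

The 187th hexagonal number is n(2n−1) with n = 187.
187·(2·187 − 1) = 187·373 = 69751.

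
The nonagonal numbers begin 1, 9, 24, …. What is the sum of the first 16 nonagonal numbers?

Σ i(7i−5)/2 = (7Σi² − 5Σi) / 2 over i = 1..16.
Σi = 136 and Σi² = 1496.
(7·1496 − 5·136) / 2 = 9792/2 = 4896.

4896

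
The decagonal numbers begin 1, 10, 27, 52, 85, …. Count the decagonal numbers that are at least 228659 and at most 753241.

The n-th decagonal number is n(4n−3).
Smallest index with value ≥ 228659: n = 240 (giving 229680).
Largest index with value ≤ 753241: n = 434 (giving 752122).
Indices 240 through 434: 195 terms.

195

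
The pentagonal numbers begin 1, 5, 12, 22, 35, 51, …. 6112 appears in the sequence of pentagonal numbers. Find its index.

64

Set n(3n−1)/2 = 6112, giving 3n² − n − 12224 = 0.
The discriminant is 1 + 24·6112 = 146689, and √146689 = 383.
So n = (1 + 383) / 6 = 384/6 = 64.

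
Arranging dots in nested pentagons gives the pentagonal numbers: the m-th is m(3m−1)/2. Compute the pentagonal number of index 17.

The 17th pentagonal number is n(3n−1)/2 with n = 17.
17·(3·17 − 1)/2 = 17·50/2 = 17·25 = 425.

425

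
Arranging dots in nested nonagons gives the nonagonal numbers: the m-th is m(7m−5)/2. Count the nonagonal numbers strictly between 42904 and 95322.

54

The n-th nonagonal number is n(7n−5)/2.
Smallest index with value > 42904: n = 112 (giving 43624).
Largest index with value < 95322: n = 165 (giving 94875).
Indices 112 through 165: 54 terms.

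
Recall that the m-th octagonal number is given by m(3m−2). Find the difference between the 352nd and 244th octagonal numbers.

192888

352·(3·352 − 2) = 371008 and 244·(3·244 − 2) = 178120.
Difference: 371008 − 178120 = 192888.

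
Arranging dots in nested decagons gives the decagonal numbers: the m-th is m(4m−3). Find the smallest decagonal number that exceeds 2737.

Solve n(4n−3) > 2737 for integer n.
The largest n with value ≤ 2737 is 26 (since 2626 ≤ 2737 < 2835), so the first above is n = 27, value 2835.

2835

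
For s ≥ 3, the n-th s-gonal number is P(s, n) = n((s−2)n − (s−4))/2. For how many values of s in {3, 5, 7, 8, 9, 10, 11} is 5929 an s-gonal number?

1

s = 3: P(3, 108) = 5886 and P(3, 109) = 5995; 5929 is not s-gonal.
s = 5: P(5, 63) = 5922 and P(5, 64) = 6112; 5929 is not s-gonal.
s = 7: P(7, 49) = 5929. ✓
s = 8: P(8, 44) = 5720 and P(8, 45) = 5985; 5929 is not s-gonal.
s = 9: P(9, 41) = 5781 and P(9, 42) = 6069; 5929 is not s-gonal.
s = 10: P(10, 38) = 5662 and P(10, 39) = 5967; 5929 is not s-gonal.
s = 11: P(11, 36) = 5706 and P(11, 37) = 6031; 5929 is not s-gonal.
Hits: s ∈ {7} → 1.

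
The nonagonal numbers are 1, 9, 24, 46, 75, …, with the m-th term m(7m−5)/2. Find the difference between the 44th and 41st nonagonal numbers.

44·(7·44 − 5)/2 = 6666 and 41·(7·41 − 5)/2 = 5781.
Difference: 6666 − 5781 = 885.

885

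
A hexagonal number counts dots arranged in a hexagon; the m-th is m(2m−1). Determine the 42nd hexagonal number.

The 42nd hexagonal number is n(2n−1) with n = 42.
42·(2·42 − 1) = 42·83 = 3486.

3486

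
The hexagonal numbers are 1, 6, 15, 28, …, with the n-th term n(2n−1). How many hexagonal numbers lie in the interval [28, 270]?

The n-th hexagonal number is n(2n−1).
Smallest index with value ≥ 28: n = 4 (giving 28).
Largest index with value ≤ 270: n = 11 (giving 231).
Indices 4 through 11: 8 terms.

8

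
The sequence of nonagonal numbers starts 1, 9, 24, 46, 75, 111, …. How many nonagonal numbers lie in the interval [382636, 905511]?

The n-th nonagonal number is n(7n−5)/2.
Smallest index with value ≥ 382636: n = 331 (giving 382636).
Largest index with value ≤ 905511: n = 509 (giving 905511).
Indices 331 through 509: 179 terms.

179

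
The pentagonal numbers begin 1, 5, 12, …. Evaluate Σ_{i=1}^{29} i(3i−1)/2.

Σ i(3i−1)/2 = (3Σi² − Σi) / 2 over i = 1..29.
Σi = 435 and Σi² = 8555.
(3·8555 − 1·435) / 2 = 25230/2 = 12615.

12615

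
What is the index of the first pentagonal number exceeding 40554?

165

Solve n(3n−1)/2 > 40554 for integer n.
The largest n with value ≤ 40554 is 164 (since 40262 ≤ 40554 < 40755), so the first above is n = 165, value 40755.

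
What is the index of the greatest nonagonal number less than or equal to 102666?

171

Solve n(7n−5)/2 ≤ 102666 for integer n.
n = 171 gives 101916 ≤ 102666, while n = 172 gives 103114 > 102666; so the answer is index 171.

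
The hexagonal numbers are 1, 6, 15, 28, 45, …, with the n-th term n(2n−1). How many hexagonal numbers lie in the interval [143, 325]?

5

The n-th hexagonal number is n(2n−1).
Smallest index with value ≥ 143: n = 9 (giving 153).
Largest index with value ≤ 325: n = 13 (giving 325).
Indices 9 through 13: 5 terms.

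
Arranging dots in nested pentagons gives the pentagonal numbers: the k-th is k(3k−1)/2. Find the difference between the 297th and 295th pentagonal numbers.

297·(3·297 − 1)/2 = 132165 and 295·(3·295 − 1)/2 = 130390.
Difference: 132165 − 130390 = 1775.

1775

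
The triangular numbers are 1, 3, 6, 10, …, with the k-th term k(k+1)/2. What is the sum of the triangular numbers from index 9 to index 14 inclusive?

Σ i(i+1)/2 = (Σi² + Σi) / 2 over i = 9..14.
Σi = 105 − 36 = 69 and Σi² = 1015 − 204 = 811.
(1·811 + 1·69) / 2 = 880/2 = 440.

440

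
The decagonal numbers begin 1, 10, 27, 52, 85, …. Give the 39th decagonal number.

The 39th decagonal number is n(4n−3) with n = 39.
39·(4·39 − 3) = 39·153 = 5967.

5967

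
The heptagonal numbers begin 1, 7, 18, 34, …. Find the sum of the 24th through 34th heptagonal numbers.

22924

Σ i(5i−3)/2 = (5Σi² − 3Σi) / 2 over i = 24..34.
Σi = 595 − 276 = 319 and Σi² = 13685 − 4324 = 9361.
(5·9361 − 3·319) / 2 = 45848/2 = 22924.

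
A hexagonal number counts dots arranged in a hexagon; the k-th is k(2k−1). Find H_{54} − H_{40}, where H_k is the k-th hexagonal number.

2618

54·(2·54 − 1) = 5778 and 40·(2·40 − 1) = 3160.
Difference: 5778 − 3160 = 2618.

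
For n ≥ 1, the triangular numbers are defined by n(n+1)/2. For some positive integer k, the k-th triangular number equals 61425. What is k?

350

Set n(n+1)/2 = 61425, giving n² + n − 122850 = 0.
The discriminant is 1 + 8·61425 = 491401, and √491401 = 701.
So n = (-1 + 701) / 2 = 700/2 = 350.
Check: 350·351/2 = 61425. ✓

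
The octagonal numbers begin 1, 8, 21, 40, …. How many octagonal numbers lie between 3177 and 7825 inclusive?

The n-th octagonal number is n(3n−2).
Smallest index with value ≥ 3177: n = 33 (giving 3201).
Largest index with value ≤ 7825: n = 51 (giving 7701).
Indices 33 through 51: 19 terms.

19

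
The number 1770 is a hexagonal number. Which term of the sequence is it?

30

Set n(2n−1) = 1770, giving 2n² − n − 1770 = 0.
The discriminant is 1 + 8·1770 = 14161, and √14161 = 119.
So n = (1 + 119) / 4 = 120/4 = 30.
Check: 30·(2·30 − 1) = 1770. ✓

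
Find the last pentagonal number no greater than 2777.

Solve n(3n−1)/2 ≤ 2777 for integer n.
n = 43 gives 2752 ≤ 2777, while n = 44 gives 2882 > 2777; so the answer is 2752.

2752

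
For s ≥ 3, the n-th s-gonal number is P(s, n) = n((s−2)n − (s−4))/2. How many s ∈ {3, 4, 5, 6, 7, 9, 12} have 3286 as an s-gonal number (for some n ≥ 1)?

1

s = 3: P(3, 80) = 3240 and P(3, 81) = 3321; 3286 is not s-gonal.
s = 4: P(4, 57) = 3249 and P(4, 58) = 3364; 3286 is not s-gonal.
s = 5: P(5, 46) = 3151 and P(5, 47) = 3290; 3286 is not s-gonal.
s = 6: P(6, 40) = 3160 and P(6, 41) = 3321; 3286 is not s-gonal.
s = 7: P(7, 36) = 3186 and P(7, 37) = 3367; 3286 is not s-gonal.
s = 9: P(9, 31) = 3286. ✓
s = 12: P(12, 26) = 3276 and P(12, 27) = 3537; 3286 is not s-gonal.
Hits: s ∈ {9} → 1.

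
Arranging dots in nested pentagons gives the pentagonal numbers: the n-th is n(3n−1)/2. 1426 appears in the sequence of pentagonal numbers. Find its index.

Set n(3n−1)/2 = 1426, giving 3n² − n − 2852 = 0.
The discriminant is 1 + 24·1426 = 34225, and √34225 = 185.
So n = (1 + 185) / 6 = 186/6 = 31.
Check: 31·(3·31 − 1)/2 = 1426. ✓

31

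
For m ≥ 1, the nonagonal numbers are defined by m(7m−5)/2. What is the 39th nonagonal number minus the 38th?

Consecutive nonagonal numbers differ by 7n − 6: here 7·39 − 6 = 267.

267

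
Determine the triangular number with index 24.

The 24th triangular number is n(n+1)/2 with n = 24.
24·25/2 = 600/2 = 300.

300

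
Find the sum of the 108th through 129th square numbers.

309815

Σ_{i=108}^{129} i² = 723905 − 414090 = 309815.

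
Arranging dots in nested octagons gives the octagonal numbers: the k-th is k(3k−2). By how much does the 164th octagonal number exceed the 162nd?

164·(3·164 − 2) = 80360 and 162·(3·162 − 2) = 78408.
Difference: 80360 − 78408 = 1952.

1952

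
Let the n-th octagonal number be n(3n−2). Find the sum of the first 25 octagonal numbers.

15925

Σ i(3i−2) = 3Σi² − 2Σi over i = 1..25.
Σi = 325 and Σi² = 5525.
3·5525 − 2·325 = 15925.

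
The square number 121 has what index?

We need n² = 121, so n = √121 = 11.
Check: 11² = 121. ✓

11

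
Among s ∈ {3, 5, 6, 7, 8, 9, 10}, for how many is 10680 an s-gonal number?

1

s = 3: P(3, 145) = 10585 and P(3, 146) = 10731; 10680 is not s-gonal.
s = 5: P(5, 84) = 10542 and P(5, 85) = 10795; 10680 is not s-gonal.
s = 6: P(6, 73) = 10585 and P(6, 74) = 10878; 10680 is not s-gonal.
s = 7: P(7, 65) = 10465 and P(7, 66) = 10791; 10680 is not s-gonal.
s = 8: P(8, 60) = 10680. ✓
s = 9: P(9, 55) = 10450 and P(9, 56) = 10836; 10680 is not s-gonal.
s = 10: P(10, 52) = 10660 and P(10, 53) = 11077; 10680 is not s-gonal.
Hits: s ∈ {8} → 1.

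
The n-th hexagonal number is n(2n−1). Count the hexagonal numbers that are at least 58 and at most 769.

14

The n-th hexagonal number is n(2n−1).
Smallest index with value ≥ 58: n = 6 (giving 66).
Largest index with value ≤ 769: n = 19 (giving 703).
Indices 6 through 19: 14 terms.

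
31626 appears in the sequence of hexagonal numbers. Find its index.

126

Set n(2n−1) = 31626, giving 2n² − n − 31626 = 0.
So n = (1 + 503) / 4 = 504/4 = 126.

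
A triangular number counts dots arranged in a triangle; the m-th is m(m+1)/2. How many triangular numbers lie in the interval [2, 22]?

The n-th triangular number is n(n+1)/2.
Smallest index with value ≥ 2: n = 2 (giving 3).
Largest index with value ≤ 22: n = 6 (giving 21).
Indices 2 through 6: 5 terms.

5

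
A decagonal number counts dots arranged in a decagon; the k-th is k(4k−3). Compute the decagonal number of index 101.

The 101st decagonal number is n(4n−3) with n = 101.
101·(4·101 − 3) = 101·401 = 40501.

40501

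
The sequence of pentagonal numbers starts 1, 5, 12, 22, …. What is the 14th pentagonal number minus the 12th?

14·(3·14 − 1)/2 = 287 and 12·(3·12 − 1)/2 = 210.
Difference: 287 − 210 = 77.

77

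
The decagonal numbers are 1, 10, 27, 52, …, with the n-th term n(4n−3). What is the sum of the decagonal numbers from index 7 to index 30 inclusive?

Σ i(4i−3) = 4Σi² − 3Σi over i = 7..30.
Σi = 465 − 21 = 444 and Σi² = 9455 − 91 = 9364.
4·9364 − 3·444 = 36124.

36124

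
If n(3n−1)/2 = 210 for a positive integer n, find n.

12

Set n(3n−1)/2 = 210, giving 3n² − n − 420 = 0.
So n = (1 + 71) / 6 = 72/6 = 12.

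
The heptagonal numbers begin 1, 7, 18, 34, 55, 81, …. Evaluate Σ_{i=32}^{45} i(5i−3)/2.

51639

Σ i(5i−3)/2 = (5Σi² − 3Σi) / 2 over i = 32..45.
Σi = 1035 − 496 = 539 and Σi² = 31395 − 10416 = 20979.
(5·20979 − 3·539) / 2 = 103278/2 = 51639.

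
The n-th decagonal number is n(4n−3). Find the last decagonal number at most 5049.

Solve n(4n−3) ≤ 5049 for integer n.
n = 35 gives 4795 ≤ 5049, while n = 36 gives 5076 > 5049; so the answer is 4795.

4795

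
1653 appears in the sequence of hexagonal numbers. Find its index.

Set n(2n−1) = 1653, giving 2n² − n − 1653 = 0.
So n = (1 + 115) / 4 = 116/4 = 29.
Check: 29·(2·29 − 1) = 1653. ✓

29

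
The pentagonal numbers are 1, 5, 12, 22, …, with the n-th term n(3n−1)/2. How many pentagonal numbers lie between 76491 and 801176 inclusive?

506

The n-th pentagonal number is n(3n−1)/2.
Smallest index with value ≥ 76491: n = 226 (giving 76501).
Largest index with value ≤ 801176: n = 731 (giving 801176).
Indices 226 through 731: 506 terms.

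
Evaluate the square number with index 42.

1764

42² = 1764.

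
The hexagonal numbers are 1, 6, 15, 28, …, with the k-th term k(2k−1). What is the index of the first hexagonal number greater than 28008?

119

Solve n(2n−1) > 28008 for integer n.
The largest n with value ≤ 28008 is 118 (since 27730 ≤ 28008 < 28203), so the first above is n = 119, value 28203.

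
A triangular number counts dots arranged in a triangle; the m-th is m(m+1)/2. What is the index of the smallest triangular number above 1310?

Solve n(n+1)/2 > 1310 for integer n.
The largest n with value ≤ 1310 is 50 (since 1275 ≤ 1310 < 1326), so the first above is n = 51, value 1326.

51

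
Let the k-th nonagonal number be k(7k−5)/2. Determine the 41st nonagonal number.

5781

41·(7·41 − 5)/2 = 41·282/2 = 41·141 = 5781.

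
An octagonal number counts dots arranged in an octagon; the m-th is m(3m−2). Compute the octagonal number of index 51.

7701

The 51st octagonal number is n(3n−2) with n = 51.
51·(3·51 − 2) = 51·151 = 7701.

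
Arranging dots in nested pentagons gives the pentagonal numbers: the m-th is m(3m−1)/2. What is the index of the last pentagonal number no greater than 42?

Solve n(3n−1)/2 ≤ 42 for integer n.
n = 5 gives 35 ≤ 42, while n = 6 gives 51 > 42; so the answer is index 5.

5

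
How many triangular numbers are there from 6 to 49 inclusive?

7

The n-th triangular number is n(n+1)/2.
Smallest index with value ≥ 6: n = 3 (giving 6).
Largest index with value ≤ 49: n = 9 (giving 45).
Indices 3 through 9: 7 terms.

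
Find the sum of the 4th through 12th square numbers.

636

Σ_{i=4}^{12} i² = 650 − 14 = 636.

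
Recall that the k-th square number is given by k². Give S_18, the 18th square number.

324

18² = 324.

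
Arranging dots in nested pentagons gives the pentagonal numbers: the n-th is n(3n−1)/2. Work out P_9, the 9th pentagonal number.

9·(3·9 − 1)/2 = 9·26/2 = 9·13 = 117.

117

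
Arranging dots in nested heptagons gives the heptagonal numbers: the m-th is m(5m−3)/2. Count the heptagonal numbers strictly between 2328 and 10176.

34

The n-th heptagonal number is n(5n−3)/2.
Smallest index with value > 2328: n = 31 (giving 2356).
Largest index with value < 10176: n = 64 (giving 10144).
Indices 31 through 64: 34 terms.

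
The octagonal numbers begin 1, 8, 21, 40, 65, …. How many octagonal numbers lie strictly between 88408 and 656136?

295

The n-th octagonal number is n(3n−2).
Smallest index with value > 88408: n = 173 (giving 89441).
Largest index with value < 656136: n = 467 (giving 653333).
Indices 173 through 467: 295 terms.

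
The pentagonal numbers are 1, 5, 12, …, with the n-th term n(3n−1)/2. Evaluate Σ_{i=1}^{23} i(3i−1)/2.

Σ i(3i−1)/2 = (3Σi² − Σi) / 2 over i = 1..23.
Σi = 276 and Σi² = 4324.
(3·4324 − 1·276) / 2 = 12696/2 = 6348.

6348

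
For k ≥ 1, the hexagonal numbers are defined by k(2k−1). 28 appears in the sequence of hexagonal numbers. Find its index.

4

Set n(2n−1) = 28, giving 2n² − n − 28 = 0.
So n = (1 + 15) / 4 = 16/4 = 4.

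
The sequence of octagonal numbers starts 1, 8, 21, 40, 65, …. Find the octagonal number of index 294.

258720

The 294th octagonal number is n(3n−2) with n = 294.
294·(3·294 − 2) = 294·880 = 258720.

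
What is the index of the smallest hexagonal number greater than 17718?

95

Solve n(2n−1) > 17718 for integer n.
The largest n with value ≤ 17718 is 94 (since 17578 ≤ 17718 < 17955), so the first above is n = 95, value 17955.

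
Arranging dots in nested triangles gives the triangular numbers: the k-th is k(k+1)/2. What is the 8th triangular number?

8·9/2 = 72/2 = 36.

36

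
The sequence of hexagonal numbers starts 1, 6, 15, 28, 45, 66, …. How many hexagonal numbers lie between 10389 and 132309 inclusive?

The n-th hexagonal number is n(2n−1).
Smallest index with value ≥ 10389: n = 73 (giving 10585).
Largest index with value ≤ 132309: n = 257 (giving 131841).
Indices 73 through 257: 185 terms.

185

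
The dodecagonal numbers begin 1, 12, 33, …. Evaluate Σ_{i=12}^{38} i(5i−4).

Σ i(5i−4) = 5Σi² − 4Σi over i = 12..38.
Σi = 741 − 66 = 675 and Σi² = 19019 − 506 = 18513.
5·18513 − 4·675 = 89865.

89865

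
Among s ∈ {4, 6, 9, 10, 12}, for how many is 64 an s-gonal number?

s = 4: P(4, 8) = 64. ✓
s = 6: P(6, 5) = 45 and P(6, 6) = 66; 64 is not s-gonal.
s = 9: P(9, 4) = 46 and P(9, 5) = 75; 64 is not s-gonal.
s = 10: P(10, 4) = 52 and P(10, 5) = 85; 64 is not s-gonal.
s = 12: P(12, 4) = 64. ✓
Hits: s ∈ {4, 12} → 2.

2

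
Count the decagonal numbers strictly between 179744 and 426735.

114

The n-th decagonal number is n(4n−3).
Smallest index with value > 179744: n = 213 (giving 180837).
Largest index with value < 426735: n = 326 (giving 424126).
Indices 213 through 326: 114 terms.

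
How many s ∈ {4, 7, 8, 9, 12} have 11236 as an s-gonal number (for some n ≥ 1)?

s = 4: P(4, 106) = 11236. ✓
s = 7: P(7, 67) = 11122 and P(7, 68) = 11458; 11236 is not s-gonal.
s = 8: P(8, 61) = 11041 and P(8, 62) = 11408; 11236 is not s-gonal.
s = 9: P(9, 57) = 11229 and P(9, 58) = 11629; 11236 is not s-gonal.
s = 12: P(12, 47) = 10857 and P(12, 48) = 11328; 11236 is not s-gonal.
Hits: s ∈ {4} → 1.

1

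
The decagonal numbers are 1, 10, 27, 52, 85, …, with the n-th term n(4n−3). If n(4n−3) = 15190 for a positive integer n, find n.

62

Set n(4n−3) = 15190, giving 4n² − 3n − 15190 = 0.
The discriminant is 9 + 16·15190 = 243049, and √243049 = 493.
So n = (3 + 493) / 8 = 496/8 = 62.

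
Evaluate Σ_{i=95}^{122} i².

Σ_{i=95}^{122} i² = 612745 − 281295 = 331450.

331450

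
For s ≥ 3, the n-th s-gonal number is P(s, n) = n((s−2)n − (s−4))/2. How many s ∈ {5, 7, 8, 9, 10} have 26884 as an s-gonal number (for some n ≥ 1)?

2

s = 5: P(5, 134) = 26867 and P(5, 135) = 27270; 26884 is not s-gonal.
s = 7: P(7, 104) = 26884. ✓
s = 8: P(8, 94) = 26320 and P(8, 95) = 26885; 26884 is not s-gonal.
s = 9: P(9, 88) = 26884. ✓
s = 10: P(10, 82) = 26650 and P(10, 83) = 27307; 26884 is not s-gonal.
Hits: s ∈ {7, 9} → 2.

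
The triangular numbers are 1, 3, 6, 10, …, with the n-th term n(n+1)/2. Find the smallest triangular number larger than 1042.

1081

Solve n(n+1)/2 > 1042 for integer n.
The largest n with value ≤ 1042 is 45 (since 1035 ≤ 1042 < 1081), so the first above is n = 46, value 1081.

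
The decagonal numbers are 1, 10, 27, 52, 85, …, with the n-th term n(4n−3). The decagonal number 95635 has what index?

Set n(4n−3) = 95635, giving 4n² − 3n − 95635 = 0.
The discriminant is 9 + 16·95635 = 1530169, and √1530169 = 1237.
So n = (3 + 1237) / 8 = 1240/8 = 155.
Check: 155·(4·155 − 3) = 95635. ✓

155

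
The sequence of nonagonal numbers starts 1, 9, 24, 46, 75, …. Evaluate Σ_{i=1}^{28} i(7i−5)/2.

25984

Σ i(7i−5)/2 = (7Σi² − 5Σi) / 2 over i = 1..28.
Σi = 406 and Σi² = 7714.
(7·7714 − 5·406) / 2 = 51968/2 = 25984.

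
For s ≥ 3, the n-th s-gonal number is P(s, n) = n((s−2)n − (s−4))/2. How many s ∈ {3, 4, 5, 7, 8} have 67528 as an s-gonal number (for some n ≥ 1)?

s = 3: P(3, 367) = 67528. ✓
s = 4: P(4, 259) = 67081 and P(4, 260) = 67600; 67528 is not s-gonal.
s = 5: P(5, 212) = 67310 and P(5, 213) = 67947; 67528 is not s-gonal.
s = 7: P(7, 164) = 66994 and P(7, 165) = 67815; 67528 is not s-gonal.
s = 8: P(8, 150) = 67200 and P(8, 151) = 68101; 67528 is not s-gonal.
Hits: s ∈ {3} → 1.

1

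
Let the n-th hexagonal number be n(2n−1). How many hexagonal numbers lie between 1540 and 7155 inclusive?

The n-th hexagonal number is n(2n−1).
Smallest index with value ≥ 1540: n = 28 (giving 1540).
Largest index with value ≤ 7155: n = 60 (giving 7140).
Indices 28 through 60: 33 terms.

33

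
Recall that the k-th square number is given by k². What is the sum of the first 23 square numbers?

Σ_{i=1}^{23} i² = 23·24·47/6 = 4324.

4324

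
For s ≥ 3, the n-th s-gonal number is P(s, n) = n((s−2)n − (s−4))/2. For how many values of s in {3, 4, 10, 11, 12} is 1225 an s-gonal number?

s = 3: P(3, 49) = 1225. ✓
s = 4: P(4, 35) = 1225. ✓
s = 10: P(10, 17) = 1105 and P(10, 18) = 1242; 1225 is not s-gonal.
s = 11: P(11, 16) = 1096 and P(11, 17) = 1241; 1225 is not s-gonal.
s = 12: P(12, 16) = 1216 and P(12, 17) = 1377; 1225 is not s-gonal.
Hits: s ∈ {3, 4} → 2.

2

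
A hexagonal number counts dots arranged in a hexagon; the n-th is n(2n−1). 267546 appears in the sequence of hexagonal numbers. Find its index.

Set n(2n−1) = 267546, giving 2n² − n − 267546 = 0.
The discriminant is 1 + 8·267546 = 2140369, and √2140369 = 1463.
So n = (1 + 1463) / 4 = 1464/4 = 366.

366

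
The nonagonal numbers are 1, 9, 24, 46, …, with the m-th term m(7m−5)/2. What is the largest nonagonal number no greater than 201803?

Solve n(7n−5)/2 ≤ 201803 for integer n.
n = 240 gives 201000 ≤ 201803, while n = 241 gives 202681 > 201803; so the answer is 201000.

201000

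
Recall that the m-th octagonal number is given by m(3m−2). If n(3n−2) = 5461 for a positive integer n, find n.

43

Set n(3n−2) = 5461, giving 3n² − 2n − 5461 = 0.
The discriminant is 4 + 12·5461 = 65536, and √65536 = 256.
So n = (2 + 256) / 6 = 258/6 = 43.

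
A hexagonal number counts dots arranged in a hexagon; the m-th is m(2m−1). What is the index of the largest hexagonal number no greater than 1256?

25

Solve n(2n−1) ≤ 1256 for integer n.
n = 25 gives 1225 ≤ 1256, while n = 26 gives 1326 > 1256; so the answer is index 25.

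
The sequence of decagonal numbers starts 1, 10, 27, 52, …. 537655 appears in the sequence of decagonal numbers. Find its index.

Set n(4n−3) = 537655, giving 4n² − 3n − 537655 = 0.
The discriminant is 9 + 16·537655 = 8602489, and √8602489 = 2933.
So n = (3 + 2933) / 8 = 2936/8 = 367.

367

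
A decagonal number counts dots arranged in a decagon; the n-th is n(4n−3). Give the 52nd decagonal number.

The 52nd decagonal number is n(4n−3) with n = 52.
52·(4·52 − 3) = 52·205 = 10660.

10660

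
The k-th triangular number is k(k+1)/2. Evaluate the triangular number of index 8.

The 8th triangular number is n(n+1)/2 with n = 8.
8·9/2 = 72/2 = 36.

36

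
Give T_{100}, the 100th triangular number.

The 100th triangular number is n(n+1)/2 with n = 100.
100·101/2 = 10100/2 = 5050.

5050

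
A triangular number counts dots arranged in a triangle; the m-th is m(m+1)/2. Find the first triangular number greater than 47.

Solve n(n+1)/2 > 47 for integer n.
The largest n with value ≤ 47 is 9 (since 45 ≤ 47 < 55), so the first above is n = 10, value 55.

55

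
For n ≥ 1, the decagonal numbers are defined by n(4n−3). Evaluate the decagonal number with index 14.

14·(4·14 − 3) = 14·53 = 742.

742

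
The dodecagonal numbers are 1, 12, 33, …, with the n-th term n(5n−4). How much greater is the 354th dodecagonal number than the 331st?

78683

354·(5·354 − 4) = 625164 and 331·(5·331 − 4) = 546481.
Difference: 625164 − 546481 = 78683.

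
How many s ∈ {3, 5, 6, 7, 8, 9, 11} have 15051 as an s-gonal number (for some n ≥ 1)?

2

s = 3: P(3, 173) = 15051. ✓
s = 5: P(5, 100) = 14950 and P(5, 101) = 15251; 15051 is not s-gonal.
s = 6: P(6, 87) = 15051. ✓
s = 7: P(7, 77) = 14707 and P(7, 78) = 15093; 15051 is not s-gonal.
s = 8: P(8, 71) = 14981 and P(8, 72) = 15408; 15051 is not s-gonal.
s = 9: P(9, 65) = 14625 and P(9, 66) = 15081; 15051 is not s-gonal.
s = 11: P(11, 58) = 14935 and P(11, 59) = 15458; 15051 is not s-gonal.
Hits: s ∈ {3, 6} → 2.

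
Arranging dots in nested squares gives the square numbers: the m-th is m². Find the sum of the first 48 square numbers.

38024

Σ_{i=1}^{48} i² = 48·49·97/6 = 38024.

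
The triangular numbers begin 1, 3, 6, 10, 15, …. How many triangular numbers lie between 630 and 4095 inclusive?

56

The n-th triangular number is n(n+1)/2.
Smallest index with value ≥ 630: n = 35 (giving 630).
Largest index with value ≤ 4095: n = 90 (giving 4095).
Indices 35 through 90: 56 terms.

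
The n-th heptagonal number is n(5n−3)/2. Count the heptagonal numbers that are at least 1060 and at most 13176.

The n-th heptagonal number is n(5n−3)/2.
Smallest index with value ≥ 1060: n = 21 (giving 1071).
Largest index with value ≤ 13176: n = 72 (giving 12852).
Indices 21 through 72: 52 terms.

52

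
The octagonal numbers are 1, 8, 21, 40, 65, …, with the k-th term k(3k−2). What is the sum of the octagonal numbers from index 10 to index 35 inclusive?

Σ i(3i−2) = 3Σi² − 2Σi over i = 10..35.
Σi = 630 − 45 = 585 and Σi² = 14910 − 285 = 14625.
3·14625 − 2·585 = 42705.

42705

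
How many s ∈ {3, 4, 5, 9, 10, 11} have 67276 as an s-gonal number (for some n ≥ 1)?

1

s = 3: P(3, 366) = 67161 and P(3, 367) = 67528; 67276 is not s-gonal.
s = 4: P(4, 259) = 67081 and P(4, 260) = 67600; 67276 is not s-gonal.
s = 5: P(5, 211) = 66676 and P(5, 212) = 67310; 67276 is not s-gonal.
s = 9: P(9, 139) = 67276. ✓
s = 10: P(10, 130) = 67210 and P(10, 131) = 68251; 67276 is not s-gonal.
s = 11: P(11, 122) = 66551 and P(11, 123) = 67650; 67276 is not s-gonal.
Hits: s ∈ {9} → 1.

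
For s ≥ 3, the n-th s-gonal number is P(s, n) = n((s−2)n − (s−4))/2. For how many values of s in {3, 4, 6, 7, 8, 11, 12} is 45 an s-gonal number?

2

s = 3: P(3, 9) = 45. ✓
s = 4: P(4, 6) = 36 and P(4, 7) = 49; 45 is not s-gonal.
s = 6: P(6, 5) = 45. ✓
s = 7: P(7, 4) = 34 and P(7, 5) = 55; 45 is not s-gonal.
s = 8: P(8, 4) = 40 and P(8, 5) = 65; 45 is not s-gonal.
s = 11: P(11, 3) = 30 and P(11, 4) = 58; 45 is not s-gonal.
s = 12: P(12, 3) = 33 and P(12, 4) = 64; 45 is not s-gonal.
Hits: s ∈ {3, 6} → 2.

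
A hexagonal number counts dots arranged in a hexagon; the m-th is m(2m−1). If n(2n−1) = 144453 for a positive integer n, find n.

269

Set n(2n−1) = 144453, giving 2n² − n − 144453 = 0.
So n = (1 + 1075) / 4 = 1076/4 = 269.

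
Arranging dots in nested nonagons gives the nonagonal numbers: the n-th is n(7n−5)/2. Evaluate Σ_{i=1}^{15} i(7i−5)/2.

Σ i(7i−5)/2 = (7Σi² − 5Σi) / 2 over i = 1..15.
Σi = 120 and Σi² = 1240.
(7·1240 − 5·120) / 2 = 8080/2 = 4040.

4040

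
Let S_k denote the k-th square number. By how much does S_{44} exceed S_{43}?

87

n² − (n−1)² = 2n − 1, so 44² − 43² = 2·44 − 1 = 87.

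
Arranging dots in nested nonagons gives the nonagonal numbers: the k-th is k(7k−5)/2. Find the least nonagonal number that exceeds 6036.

6069

Solve n(7n−5)/2 > 6036 for integer n.
The largest n with value ≤ 6036 is 41 (since 5781 ≤ 6036 < 6069), so the first above is n = 42, value 6069.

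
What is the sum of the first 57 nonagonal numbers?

Σ i(7i−5)/2 = (7Σi² − 5Σi) / 2 over i = 1..57.
Σi = 1653 and Σi² = 63365.
(7·63365 − 5·1653) / 2 = 435290/2 = 217645.

217645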